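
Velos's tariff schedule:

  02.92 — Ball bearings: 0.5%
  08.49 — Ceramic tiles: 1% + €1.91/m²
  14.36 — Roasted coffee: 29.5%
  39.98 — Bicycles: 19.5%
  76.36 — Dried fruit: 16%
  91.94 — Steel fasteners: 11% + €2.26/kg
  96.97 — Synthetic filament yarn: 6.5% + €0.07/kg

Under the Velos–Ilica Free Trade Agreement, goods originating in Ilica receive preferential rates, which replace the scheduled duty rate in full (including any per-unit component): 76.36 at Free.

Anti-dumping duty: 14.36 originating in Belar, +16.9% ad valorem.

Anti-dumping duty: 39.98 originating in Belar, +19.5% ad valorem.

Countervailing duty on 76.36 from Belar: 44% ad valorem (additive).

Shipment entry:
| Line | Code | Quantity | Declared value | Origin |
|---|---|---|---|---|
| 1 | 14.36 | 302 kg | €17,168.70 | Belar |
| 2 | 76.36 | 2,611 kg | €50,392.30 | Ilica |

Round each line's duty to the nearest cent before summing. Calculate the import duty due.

Line 1 (14.36, Belar, 302 kg, €17,168.70):
Base rate for 14.36 is 29.5%.
Additional duty on 14.36 from Belar: +16.9%. Applied ad valorem rate: 29.5% + 16.9% = 46.4%.
Duty = €17,168.70 × 46.4% = €7,966.28.
Line 2 (76.36, Ilica, 2,611 kg, €50,392.30):
Base rate for 76.36 is 16%.
Origin Ilica qualifies under the Velos–Ilica agreement and 76.36 is covered: preferential rate Free applies instead.
The additional-duty order on 76.36 targets Belar, not Ilica; it does not apply.
Duty = €50,392.30 × 0% = €0.00.
Total = €7,966.28 + €0.00 = €7,966.28.

€7,966.28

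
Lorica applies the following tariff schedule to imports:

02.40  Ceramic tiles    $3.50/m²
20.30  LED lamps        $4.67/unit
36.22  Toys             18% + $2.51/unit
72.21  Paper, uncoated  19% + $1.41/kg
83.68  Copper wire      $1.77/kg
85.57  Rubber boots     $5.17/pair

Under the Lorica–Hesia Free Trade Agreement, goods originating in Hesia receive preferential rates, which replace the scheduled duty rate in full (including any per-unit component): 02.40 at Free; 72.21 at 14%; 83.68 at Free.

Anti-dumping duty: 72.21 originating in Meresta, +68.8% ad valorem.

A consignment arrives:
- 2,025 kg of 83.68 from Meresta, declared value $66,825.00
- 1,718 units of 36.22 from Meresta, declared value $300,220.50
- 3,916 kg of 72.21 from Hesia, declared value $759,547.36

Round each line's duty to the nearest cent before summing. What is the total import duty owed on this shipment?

Line 1 (83.68, Meresta, 2,025 kg, $66,825.00):
Base rate for 83.68 is $1.77/kg.
83.68 has an FTA preferential rate, but origin Meresta is not Hesia; base rate stands.
Duty = 2,025 × $1.77 = $3,584.25.
Line 2 (36.22, Meresta, 1,718 units, $300,220.50):
Base rate for 36.22 is 18% + $2.51/unit.
Duty = $300,220.50 × 18% + 1,718 × $2.51 = $58,351.87.
Line 3 (72.21, Hesia, 3,916 kg, $759,547.36):
Base rate for 72.21 is 19% + $1.41/kg.
Origin Hesia qualifies under the Lorica–Hesia agreement and 72.21 is covered: preferential rate 14% applies instead.
The additional-duty order on 72.21 targets Meresta, not Hesia; it does not apply.
Duty = $759,547.36 × 14% = $106,336.63.
Total = $3,584.25 + $58,351.87 + $106,336.63 = $168,272.75.

$168,272.75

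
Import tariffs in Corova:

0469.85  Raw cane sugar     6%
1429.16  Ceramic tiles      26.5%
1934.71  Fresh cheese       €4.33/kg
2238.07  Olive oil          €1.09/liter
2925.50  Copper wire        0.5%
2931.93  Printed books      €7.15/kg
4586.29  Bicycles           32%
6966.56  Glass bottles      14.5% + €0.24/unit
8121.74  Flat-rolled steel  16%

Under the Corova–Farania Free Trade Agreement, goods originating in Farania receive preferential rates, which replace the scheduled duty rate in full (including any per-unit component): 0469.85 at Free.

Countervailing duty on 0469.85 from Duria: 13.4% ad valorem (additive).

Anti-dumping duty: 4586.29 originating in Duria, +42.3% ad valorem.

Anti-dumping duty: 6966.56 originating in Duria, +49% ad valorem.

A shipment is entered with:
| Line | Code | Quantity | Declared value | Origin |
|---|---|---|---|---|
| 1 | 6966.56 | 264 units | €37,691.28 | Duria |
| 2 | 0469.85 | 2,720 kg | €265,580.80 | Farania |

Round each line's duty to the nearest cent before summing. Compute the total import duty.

Line 1 (6966.56, Duria, 264 units, €37,691.28):
Base rate for 6966.56 is 14.5% + €0.24/unit.
Additional duty on 6966.56 from Duria: +49%. Applied ad valorem rate: 14.5% + 49% = 63.5%.
Duty = €37,691.28 × 63.5% + 264 × €0.24 = €23,997.32.
Line 2 (0469.85, Farania, 2,720 kg, €265,580.80):
Base rate for 0469.85 is 6%.
Origin Farania qualifies under the Corova–Farania agreement and 0469.85 is covered: preferential rate Free applies instead.
The additional-duty order on 0469.85 targets Duria, not Farania; it does not apply.
Duty = €265,580.80 × 0% = €0.00.
Total = €23,997.32 + €0.00 = €23,997.32.

€23,997.32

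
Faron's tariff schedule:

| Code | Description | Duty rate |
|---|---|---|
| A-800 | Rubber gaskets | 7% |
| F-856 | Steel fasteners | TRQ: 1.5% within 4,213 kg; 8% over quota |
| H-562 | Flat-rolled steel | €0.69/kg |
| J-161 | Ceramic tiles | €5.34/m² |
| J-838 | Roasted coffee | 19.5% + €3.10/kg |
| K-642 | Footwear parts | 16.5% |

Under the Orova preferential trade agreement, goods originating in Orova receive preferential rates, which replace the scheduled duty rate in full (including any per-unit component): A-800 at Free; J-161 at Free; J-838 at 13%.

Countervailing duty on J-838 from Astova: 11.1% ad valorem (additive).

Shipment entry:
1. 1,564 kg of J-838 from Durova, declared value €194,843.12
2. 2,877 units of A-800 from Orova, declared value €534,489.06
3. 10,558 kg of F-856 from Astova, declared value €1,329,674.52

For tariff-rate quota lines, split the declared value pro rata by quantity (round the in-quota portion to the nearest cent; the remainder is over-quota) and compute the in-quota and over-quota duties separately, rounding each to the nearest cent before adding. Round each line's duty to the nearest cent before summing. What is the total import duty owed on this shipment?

€114,728.73

Line 1 (J-838, Durova, 1,564 kg, €194,843.12):
Base rate for J-838 is 19.5% + €3.10/kg.
J-838 has an FTA preferential rate, but origin Durova is not Orova; base rate stands.
The additional-duty order on J-838 targets Astova, not Durova; it does not apply.
Duty = €194,843.12 × 19.5% + 1,564 × €3.10 = €42,842.81.
Line 2 (A-800, Orova, 2,877 units, €534,489.06):
Base rate for A-800 is 7%.
Origin Orova qualifies under the Faron–Orova agreement and A-800 is covered: preferential rate Free applies instead.
Duty = €534,489.06 × 0% = €0.00.
Line 3 (F-856, Astova, 10,558 kg, €1,329,674.52):
Code F-856 is under a tariff-rate quota (threshold 4,213 kg). In-quota: 4,213 kg at 1.5%; over-quota: 6,345 kg at 8%.
Pro-rata value split: in-quota = €1,329,674.52 × 4,213/10,558 = €530,585.22; over-quota = €1,329,674.52 − €530,585.22 = €799,089.30.
In-quota duty = €530,585.22 × 1.5% = €7,958.78. Over-quota duty = €799,089.30 × 8% = €63,927.14.
Line duty = €7,958.78 + €63,927.14 = €71,885.92.
Total = €42,842.81 + €0.00 + €71,885.92 = €114,728.73.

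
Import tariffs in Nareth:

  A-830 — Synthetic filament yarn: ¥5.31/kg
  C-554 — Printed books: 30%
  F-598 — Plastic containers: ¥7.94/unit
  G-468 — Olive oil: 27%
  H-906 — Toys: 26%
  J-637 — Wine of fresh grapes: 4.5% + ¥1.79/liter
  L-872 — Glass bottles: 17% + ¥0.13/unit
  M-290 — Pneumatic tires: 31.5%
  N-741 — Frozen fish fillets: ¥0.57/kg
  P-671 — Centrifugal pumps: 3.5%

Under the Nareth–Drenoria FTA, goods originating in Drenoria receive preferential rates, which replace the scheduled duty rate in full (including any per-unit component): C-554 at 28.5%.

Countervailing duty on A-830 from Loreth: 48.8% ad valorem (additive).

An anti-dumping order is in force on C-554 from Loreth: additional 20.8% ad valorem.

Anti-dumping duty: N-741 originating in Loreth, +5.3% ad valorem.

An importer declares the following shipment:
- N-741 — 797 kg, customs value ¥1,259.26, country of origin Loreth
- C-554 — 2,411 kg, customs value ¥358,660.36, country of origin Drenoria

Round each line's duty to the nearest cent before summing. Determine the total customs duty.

Line 1 (N-741, Loreth, 797 kg, ¥1,259.26):
Base rate for N-741 is ¥0.57/kg.
Additional duty on N-741 from Loreth: +5.3% ad valorem. Applied ad valorem rate = 5.3%.
Duty = ¥1,259.26 × 5.3% + 797 × ¥0.57 = ¥521.03.
Line 2 (C-554, Drenoria, 2,411 kg, ¥358,660.36):
Base rate for C-554 is 30%.
Origin Drenoria qualifies under the Nareth–Drenoria agreement and C-554 is covered: preferential rate 28.5% applies instead.
The additional-duty order on C-554 targets Loreth, not Drenoria; it does not apply.
Duty = ¥358,660.36 × 28.5% = ¥102,218.20.
Total = ¥521.03 + ¥102,218.20 = ¥102,739.23.

¥102,739.23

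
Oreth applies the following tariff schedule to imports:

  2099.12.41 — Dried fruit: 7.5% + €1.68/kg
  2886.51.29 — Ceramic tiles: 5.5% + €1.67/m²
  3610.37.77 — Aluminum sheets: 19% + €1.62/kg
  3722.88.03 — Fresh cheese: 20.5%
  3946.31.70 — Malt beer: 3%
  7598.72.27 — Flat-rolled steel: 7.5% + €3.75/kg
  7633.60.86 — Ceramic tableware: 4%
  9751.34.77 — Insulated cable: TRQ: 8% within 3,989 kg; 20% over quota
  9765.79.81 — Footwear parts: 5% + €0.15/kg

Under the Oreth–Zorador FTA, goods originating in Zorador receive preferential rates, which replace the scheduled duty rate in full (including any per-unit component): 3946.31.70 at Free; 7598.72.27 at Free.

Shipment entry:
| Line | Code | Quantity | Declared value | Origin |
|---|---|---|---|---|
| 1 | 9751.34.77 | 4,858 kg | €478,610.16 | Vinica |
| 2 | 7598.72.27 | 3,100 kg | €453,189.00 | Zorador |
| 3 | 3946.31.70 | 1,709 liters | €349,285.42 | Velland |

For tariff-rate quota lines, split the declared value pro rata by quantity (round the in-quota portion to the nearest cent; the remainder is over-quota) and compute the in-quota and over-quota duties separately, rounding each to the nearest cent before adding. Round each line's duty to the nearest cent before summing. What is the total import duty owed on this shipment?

Line 1 (9751.34.77, Vinica, 4,858 kg, €478,610.16):
Code 9751.34.77 is under a tariff-rate quota (threshold 3,989 kg). In-quota: 3,989 kg at 8%; over-quota: 869 kg at 20%.
Pro-rata value split: in-quota = €478,610.16 × 3,989/4,858 = €392,996.28; over-quota = €478,610.16 − €392,996.28 = €85,613.88.
In-quota duty = €392,996.28 × 8% = €31,439.70. Over-quota duty = €85,613.88 × 20% = €17,122.78.
Line duty = €31,439.70 + €17,122.78 = €48,562.48.
Line 2 (7598.72.27, Zorador, 3,100 kg, €453,189.00):
Base rate for 7598.72.27 is 7.5% + €3.75/kg.
Origin Zorador qualifies under the Oreth–Zorador agreement and 7598.72.27 is covered: preferential rate Free applies instead.
Duty = €453,189.00 × 0% = €0.00.
Line 3 (3946.31.70, Velland, 1,709 liters, €349,285.42):
Base rate for 3946.31.70 is 3%.
3946.31.70 has an FTA preferential rate, but origin Velland is not Zorador; base rate stands.
Duty = €349,285.42 × 3% = €10,478.56.
Total = €48,562.48 + €0.00 + €10,478.56 = €59,041.04.

€59,041.04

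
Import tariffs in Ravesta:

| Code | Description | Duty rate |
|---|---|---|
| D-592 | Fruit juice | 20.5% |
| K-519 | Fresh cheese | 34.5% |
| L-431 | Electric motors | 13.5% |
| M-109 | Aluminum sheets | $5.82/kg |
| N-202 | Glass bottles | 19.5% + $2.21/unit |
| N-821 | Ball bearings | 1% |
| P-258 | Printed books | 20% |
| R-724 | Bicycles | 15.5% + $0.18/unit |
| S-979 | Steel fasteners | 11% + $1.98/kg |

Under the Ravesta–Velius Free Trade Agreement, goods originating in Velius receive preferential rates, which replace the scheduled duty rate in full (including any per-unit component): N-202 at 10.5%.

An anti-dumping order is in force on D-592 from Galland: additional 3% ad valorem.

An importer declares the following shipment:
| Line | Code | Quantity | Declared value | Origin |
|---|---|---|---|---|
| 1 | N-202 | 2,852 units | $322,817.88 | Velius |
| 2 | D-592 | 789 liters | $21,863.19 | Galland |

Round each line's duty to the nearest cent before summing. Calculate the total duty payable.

$39,033.73

Line 1 (N-202, Velius, 2,852 units, $322,817.88):
Base rate for N-202 is 19.5% + $2.21/unit.
Origin Velius qualifies under the Ravesta–Velius agreement and N-202 is covered: preferential rate 10.5% applies instead.
Duty = $322,817.88 × 10.5% = $33,895.88.
Line 2 (D-592, Galland, 789 liters, $21,863.19):
Base rate for D-592 is 20.5%.
Additional duty on D-592 from Galland: +3%. Applied ad valorem rate: 20.5% + 3% = 23.5%.
Duty = $21,863.19 × 23.5% = $5,137.85.
Total = $33,895.88 + $5,137.85 = $39,033.73.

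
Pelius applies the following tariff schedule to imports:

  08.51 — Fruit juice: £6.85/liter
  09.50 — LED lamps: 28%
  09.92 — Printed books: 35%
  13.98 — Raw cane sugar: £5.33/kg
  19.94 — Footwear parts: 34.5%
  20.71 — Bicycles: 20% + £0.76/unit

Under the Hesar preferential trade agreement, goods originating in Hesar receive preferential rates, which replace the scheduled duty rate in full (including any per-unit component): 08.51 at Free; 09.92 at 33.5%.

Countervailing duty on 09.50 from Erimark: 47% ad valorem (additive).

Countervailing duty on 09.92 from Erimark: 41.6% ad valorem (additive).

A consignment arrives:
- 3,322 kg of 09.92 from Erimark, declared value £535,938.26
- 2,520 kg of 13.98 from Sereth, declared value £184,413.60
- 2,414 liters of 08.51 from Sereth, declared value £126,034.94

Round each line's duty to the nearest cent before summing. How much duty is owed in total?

Line 1 (09.92, Erimark, 3,322 kg, £535,938.26):
Base rate for 09.92 is 35%.
09.92 has an FTA preferential rate, but origin Erimark is not Hesar; base rate stands.
Additional duty on 09.92 from Erimark: +41.6%. Applied ad valorem rate: 35% + 41.6% = 76.6%.
Duty = £535,938.26 × 76.6% = £410,528.71.
Line 2 (13.98, Sereth, 2,520 kg, £184,413.60):
Base rate for 13.98 is £5.33/kg.
Duty = 2,520 × £5.33 = £13,431.60.
Line 3 (08.51, Sereth, 2,414 liters, £126,034.94):
Base rate for 08.51 is £6.85/liter.
08.51 has an FTA preferential rate, but origin Sereth is not Hesar; base rate stands.
Duty = 2,414 × £6.85 = £16,535.90.
Total = £410,528.71 + £13,431.60 + £16,535.90 = £440,496.21.

£440,496.21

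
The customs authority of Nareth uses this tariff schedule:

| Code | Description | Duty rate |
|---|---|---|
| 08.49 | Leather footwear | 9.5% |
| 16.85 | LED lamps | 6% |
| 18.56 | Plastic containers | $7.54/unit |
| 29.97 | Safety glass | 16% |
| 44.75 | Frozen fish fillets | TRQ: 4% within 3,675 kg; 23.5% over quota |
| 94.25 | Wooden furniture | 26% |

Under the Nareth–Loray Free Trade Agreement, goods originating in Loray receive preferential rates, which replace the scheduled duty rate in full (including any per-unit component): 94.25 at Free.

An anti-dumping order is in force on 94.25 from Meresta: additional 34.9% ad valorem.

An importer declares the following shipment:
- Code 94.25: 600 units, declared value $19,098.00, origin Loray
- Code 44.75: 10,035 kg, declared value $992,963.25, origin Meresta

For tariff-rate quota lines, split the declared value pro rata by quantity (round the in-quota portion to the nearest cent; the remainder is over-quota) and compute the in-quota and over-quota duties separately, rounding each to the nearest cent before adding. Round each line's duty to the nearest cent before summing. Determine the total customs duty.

$162,436.32

Line 1 (94.25, Loray, 600 units, $19,098.00):
Base rate for 94.25 is 26%.
Origin Loray qualifies under the Nareth–Loray agreement and 94.25 is covered: preferential rate Free applies instead.
The additional-duty order on 94.25 targets Meresta, not Loray; it does not apply.
Duty = $19,098.00 × 0% = $0.00.
Line 2 (44.75, Meresta, 10,035 kg, $992,963.25):
Code 44.75 is under a tariff-rate quota (threshold 3,675 kg). In-quota: 3,675 kg at 4%; over-quota: 6,360 kg at 23.5%.
Pro-rata value split: in-quota = $992,963.25 × 3,675/10,035 = $363,641.25; over-quota = $992,963.25 − $363,641.25 = $629,322.00.
In-quota duty = $363,641.25 × 4% = $14,545.65. Over-quota duty = $629,322.00 × 23.5% = $147,890.67.
Line duty = $14,545.65 + $147,890.67 = $162,436.32.
Total = $0.00 + $162,436.32 = $162,436.32.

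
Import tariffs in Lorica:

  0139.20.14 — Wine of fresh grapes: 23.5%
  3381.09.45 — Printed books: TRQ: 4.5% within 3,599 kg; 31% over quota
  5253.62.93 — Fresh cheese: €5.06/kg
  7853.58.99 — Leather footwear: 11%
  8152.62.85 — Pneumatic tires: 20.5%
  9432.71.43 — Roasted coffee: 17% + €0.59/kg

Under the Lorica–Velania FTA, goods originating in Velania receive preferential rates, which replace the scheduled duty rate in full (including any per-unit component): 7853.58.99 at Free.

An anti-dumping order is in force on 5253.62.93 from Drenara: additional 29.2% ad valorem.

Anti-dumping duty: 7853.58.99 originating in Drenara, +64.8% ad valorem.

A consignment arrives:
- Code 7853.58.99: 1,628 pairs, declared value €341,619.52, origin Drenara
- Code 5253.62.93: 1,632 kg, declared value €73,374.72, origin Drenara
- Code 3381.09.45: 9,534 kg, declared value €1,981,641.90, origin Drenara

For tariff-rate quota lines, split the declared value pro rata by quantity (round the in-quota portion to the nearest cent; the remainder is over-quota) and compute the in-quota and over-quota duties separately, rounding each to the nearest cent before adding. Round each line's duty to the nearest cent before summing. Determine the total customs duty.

Line 1 (7853.58.99, Drenara, 1,628 pairs, €341,619.52):
Base rate for 7853.58.99 is 11%.
7853.58.99 has an FTA preferential rate, but origin Drenara is not Velania; base rate stands.
Additional duty on 7853.58.99 from Drenara: +64.8%. Applied ad valorem rate: 11% + 64.8% = 75.8%.
Duty = €341,619.52 × 75.8% = €258,947.60.
Line 2 (5253.62.93, Drenara, 1,632 kg, €73,374.72):
Base rate for 5253.62.93 is €5.06/kg.
Additional duty on 5253.62.93 from Drenara: +29.2% ad valorem. Applied ad valorem rate = 29.2%.
Duty = €73,374.72 × 29.2% + 1,632 × €5.06 = €29,683.34.
Line 3 (3381.09.45, Drenara, 9,534 kg, €1,981,641.90):
Code 3381.09.45 is under a tariff-rate quota (threshold 3,599 kg). In-quota: 3,599 kg at 4.5%; over-quota: 5,935 kg at 31%.
Pro-rata value split: in-quota = €1,981,641.90 × 3,599/9,534 = €748,052.15; over-quota = €1,981,641.90 − €748,052.15 = €1,233,589.75.
In-quota duty = €748,052.15 × 4.5% = €33,662.35. Over-quota duty = €1,233,589.75 × 31% = €382,412.82.
Line duty = €33,662.35 + €382,412.82 = €416,075.17.
Total = €258,947.60 + €29,683.34 + €416,075.17 = €704,706.11.

€704,706.11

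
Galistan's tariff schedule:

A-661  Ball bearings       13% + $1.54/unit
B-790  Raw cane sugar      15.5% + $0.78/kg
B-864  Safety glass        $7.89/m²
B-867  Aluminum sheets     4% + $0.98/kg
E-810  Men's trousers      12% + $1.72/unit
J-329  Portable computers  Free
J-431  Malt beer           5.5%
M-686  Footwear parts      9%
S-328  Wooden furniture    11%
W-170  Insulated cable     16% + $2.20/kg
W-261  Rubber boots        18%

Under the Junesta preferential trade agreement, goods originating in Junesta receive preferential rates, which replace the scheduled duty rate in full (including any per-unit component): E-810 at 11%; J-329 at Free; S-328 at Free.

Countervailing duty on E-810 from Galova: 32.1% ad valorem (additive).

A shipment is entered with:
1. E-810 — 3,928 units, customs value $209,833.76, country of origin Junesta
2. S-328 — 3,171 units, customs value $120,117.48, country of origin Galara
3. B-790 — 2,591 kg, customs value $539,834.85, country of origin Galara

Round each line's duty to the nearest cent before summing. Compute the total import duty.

$121,990.01

Line 1 (E-810, Junesta, 3,928 units, $209,833.76):
Base rate for E-810 is 12% + $1.72/unit.
Origin Junesta qualifies under the Galistan–Junesta agreement and E-810 is covered: preferential rate 11% applies instead.
The additional-duty order on E-810 targets Galova, not Junesta; it does not apply.
Duty = $209,833.76 × 11% = $23,081.71.
Line 2 (S-328, Galara, 3,171 units, $120,117.48):
Base rate for S-328 is 11%.
S-328 has an FTA preferential rate, but origin Galara is not Junesta; base rate stands.
Duty = $120,117.48 × 11% = $13,212.92.
Line 3 (B-790, Galara, 2,591 kg, $539,834.85):
Base rate for B-790 is 15.5% + $0.78/kg.
Duty = $539,834.85 × 15.5% + 2,591 × $0.78 = $85,695.38.
Total = $23,081.71 + $13,212.92 + $85,695.38 = $121,990.01.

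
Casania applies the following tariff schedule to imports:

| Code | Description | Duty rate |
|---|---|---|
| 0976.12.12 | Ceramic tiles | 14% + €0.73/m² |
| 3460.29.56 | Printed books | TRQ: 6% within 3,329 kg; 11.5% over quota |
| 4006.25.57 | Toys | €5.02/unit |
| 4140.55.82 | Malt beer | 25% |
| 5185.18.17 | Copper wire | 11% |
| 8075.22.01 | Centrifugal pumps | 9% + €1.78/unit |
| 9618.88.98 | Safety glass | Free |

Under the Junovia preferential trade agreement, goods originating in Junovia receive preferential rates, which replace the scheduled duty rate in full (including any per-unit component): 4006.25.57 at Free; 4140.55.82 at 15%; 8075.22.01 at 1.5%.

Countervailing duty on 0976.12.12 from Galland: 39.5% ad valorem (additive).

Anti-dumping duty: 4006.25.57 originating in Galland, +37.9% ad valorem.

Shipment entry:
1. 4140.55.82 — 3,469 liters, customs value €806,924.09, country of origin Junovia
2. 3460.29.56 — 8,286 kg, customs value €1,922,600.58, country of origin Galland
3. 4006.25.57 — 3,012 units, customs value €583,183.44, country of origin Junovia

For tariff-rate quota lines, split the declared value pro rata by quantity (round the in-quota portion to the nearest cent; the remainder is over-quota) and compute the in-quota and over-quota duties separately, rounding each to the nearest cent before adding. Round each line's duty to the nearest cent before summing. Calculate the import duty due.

€299,654.14

Line 1 (4140.55.82, Junovia, 3,469 liters, €806,924.09):
Base rate for 4140.55.82 is 25%.
Origin Junovia qualifies under the Casania–Junovia agreement and 4140.55.82 is covered: preferential rate 15% applies instead.
Duty = €806,924.09 × 15% = €121,038.61.
Line 2 (3460.29.56, Galland, 8,286 kg, €1,922,600.58):
Code 3460.29.56 is under a tariff-rate quota (threshold 3,329 kg). In-quota: 3,329 kg at 6%; over-quota: 4,957 kg at 11.5%.
Pro-rata value split: in-quota = €1,922,600.58 × 3,329/8,286 = €772,427.87; over-quota = €1,922,600.58 − €772,427.87 = €1,150,172.71.
In-quota duty = €772,427.87 × 6% = €46,345.67. Over-quota duty = €1,150,172.71 × 11.5% = €132,269.86.
Line duty = €46,345.67 + €132,269.86 = €178,615.53.
Line 3 (4006.25.57, Junovia, 3,012 units, €583,183.44):
Base rate for 4006.25.57 is €5.02/unit.
Origin Junovia qualifies under the Casania–Junovia agreement and 4006.25.57 is covered: preferential rate Free applies instead.
The additional-duty order on 4006.25.57 targets Galland, not Junovia; it does not apply.
Duty = €583,183.44 × 0% = €0.00.
Total = €121,038.61 + €178,615.53 + €0.00 = €299,654.14.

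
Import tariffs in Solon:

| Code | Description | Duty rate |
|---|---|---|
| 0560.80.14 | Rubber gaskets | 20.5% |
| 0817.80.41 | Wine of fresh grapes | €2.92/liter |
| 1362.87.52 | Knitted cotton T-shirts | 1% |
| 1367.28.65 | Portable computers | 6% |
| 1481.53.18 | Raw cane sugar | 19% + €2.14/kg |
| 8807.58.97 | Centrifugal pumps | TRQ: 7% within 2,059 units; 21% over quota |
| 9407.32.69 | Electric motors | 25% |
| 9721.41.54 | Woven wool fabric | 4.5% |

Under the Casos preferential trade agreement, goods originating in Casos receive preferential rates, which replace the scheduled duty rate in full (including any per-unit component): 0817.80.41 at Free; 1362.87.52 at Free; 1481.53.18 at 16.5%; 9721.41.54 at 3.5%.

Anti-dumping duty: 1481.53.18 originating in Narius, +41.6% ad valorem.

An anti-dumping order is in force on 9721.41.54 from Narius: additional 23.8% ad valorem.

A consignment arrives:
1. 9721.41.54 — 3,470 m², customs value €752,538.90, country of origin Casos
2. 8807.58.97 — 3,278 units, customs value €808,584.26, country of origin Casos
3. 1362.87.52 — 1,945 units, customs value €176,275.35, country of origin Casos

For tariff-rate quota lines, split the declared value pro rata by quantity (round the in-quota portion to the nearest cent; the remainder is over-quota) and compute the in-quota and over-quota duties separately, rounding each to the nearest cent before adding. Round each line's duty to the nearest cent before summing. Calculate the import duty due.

€125,036.46

Line 1 (9721.41.54, Casos, 3,470 m², €752,538.90):
Base rate for 9721.41.54 is 4.5%.
Origin Casos qualifies under the Solon–Casos agreement and 9721.41.54 is covered: preferential rate 3.5% applies instead.
The additional-duty order on 9721.41.54 targets Narius, not Casos; it does not apply.
Duty = €752,538.90 × 3.5% = €26,338.86.
Line 2 (8807.58.97, Casos, 3,278 units, €808,584.26):
Code 8807.58.97 is under a tariff-rate quota (threshold 2,059 units). In-quota: 2,059 units at 7%; over-quota: 1,219 units at 21%.
Pro-rata value split: in-quota = €808,584.26 × 2,059/3,278 = €507,893.53; over-quota = €808,584.26 − €507,893.53 = €300,690.73.
In-quota duty = €507,893.53 × 7% = €35,552.55. Over-quota duty = €300,690.73 × 21% = €63,145.05.
Line duty = €35,552.55 + €63,145.05 = €98,697.60.
Line 3 (1362.87.52, Casos, 1,945 units, €176,275.35):
Base rate for 1362.87.52 is 1%.
Origin Casos qualifies under the Solon–Casos agreement and 1362.87.52 is covered: preferential rate Free applies instead.
Duty = €176,275.35 × 0% = €0.00.
Total = €26,338.86 + €98,697.60 + €0.00 = €125,036.46.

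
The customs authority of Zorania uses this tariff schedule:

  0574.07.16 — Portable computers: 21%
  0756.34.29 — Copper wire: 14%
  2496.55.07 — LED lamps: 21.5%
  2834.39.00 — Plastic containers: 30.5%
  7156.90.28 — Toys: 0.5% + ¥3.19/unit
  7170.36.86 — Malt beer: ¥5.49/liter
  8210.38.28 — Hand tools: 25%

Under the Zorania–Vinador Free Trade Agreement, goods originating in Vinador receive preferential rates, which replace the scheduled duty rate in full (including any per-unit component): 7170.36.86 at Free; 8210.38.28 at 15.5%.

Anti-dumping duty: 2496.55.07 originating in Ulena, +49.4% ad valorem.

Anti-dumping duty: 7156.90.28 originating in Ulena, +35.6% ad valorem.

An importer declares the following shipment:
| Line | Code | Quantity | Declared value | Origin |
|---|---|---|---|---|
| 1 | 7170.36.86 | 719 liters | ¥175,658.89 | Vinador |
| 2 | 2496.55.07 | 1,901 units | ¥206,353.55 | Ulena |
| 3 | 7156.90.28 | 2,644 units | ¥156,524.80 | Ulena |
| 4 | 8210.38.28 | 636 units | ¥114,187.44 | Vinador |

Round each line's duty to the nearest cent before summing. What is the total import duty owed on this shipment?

Line 1 (7170.36.86, Vinador, 719 liters, ¥175,658.89):
Base rate for 7170.36.86 is ¥5.49/liter.
Origin Vinador qualifies under the Zorania–Vinador agreement and 7170.36.86 is covered: preferential rate Free applies instead.
Duty = ¥175,658.89 × 0% = ¥0.00.
Line 2 (2496.55.07, Ulena, 1,901 units, ¥206,353.55):
Base rate for 2496.55.07 is 21.5%.
Additional duty on 2496.55.07 from Ulena: +49.4%. Applied ad valorem rate: 21.5% + 49.4% = 70.9%.
Duty = ¥206,353.55 × 70.9% = ¥146,304.67.
Line 3 (7156.90.28, Ulena, 2,644 units, ¥156,524.80):
Base rate for 7156.90.28 is 0.5% + ¥3.19/unit.
Additional duty on 7156.90.28 from Ulena: +35.6%. Applied ad valorem rate: 0.5% + 35.6% = 36.1%.
Duty = ¥156,524.80 × 36.1% + 2,644 × ¥3.19 = ¥64,939.81.
Line 4 (8210.38.28, Vinador, 636 units, ¥114,187.44):
Base rate for 8210.38.28 is 25%.
Origin Vinador qualifies under the Zorania–Vinador agreement and 8210.38.28 is covered: preferential rate 15.5% applies instead.
Duty = ¥114,187.44 × 15.5% = ¥17,699.05.
Total = ¥0.00 + ¥146,304.67 + ¥64,939.81 + ¥17,699.05 = ¥228,943.53.

¥228,943.53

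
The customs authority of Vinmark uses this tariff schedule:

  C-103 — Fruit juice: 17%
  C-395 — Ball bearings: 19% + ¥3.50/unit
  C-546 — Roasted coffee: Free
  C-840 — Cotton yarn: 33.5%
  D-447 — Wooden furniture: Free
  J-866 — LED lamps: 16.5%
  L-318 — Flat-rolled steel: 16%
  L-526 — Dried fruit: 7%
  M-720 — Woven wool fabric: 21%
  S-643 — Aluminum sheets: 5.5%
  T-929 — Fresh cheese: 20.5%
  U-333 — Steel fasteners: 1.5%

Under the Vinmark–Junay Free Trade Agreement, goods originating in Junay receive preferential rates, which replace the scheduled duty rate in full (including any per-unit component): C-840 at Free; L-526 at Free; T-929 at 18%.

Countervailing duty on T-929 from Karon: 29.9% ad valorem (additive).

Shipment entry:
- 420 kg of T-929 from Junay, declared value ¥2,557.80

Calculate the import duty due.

¥460.40

Line 1 (T-929, Junay, 420 kg, ¥2,557.80):
Base rate for T-929 is 20.5%.
Origin Junay qualifies under the Vinmark–Junay agreement and T-929 is covered: preferential rate 18% applies instead.
The additional-duty order on T-929 targets Karon, not Junay; it does not apply.
Duty = ¥2,557.80 × 18% = ¥460.40.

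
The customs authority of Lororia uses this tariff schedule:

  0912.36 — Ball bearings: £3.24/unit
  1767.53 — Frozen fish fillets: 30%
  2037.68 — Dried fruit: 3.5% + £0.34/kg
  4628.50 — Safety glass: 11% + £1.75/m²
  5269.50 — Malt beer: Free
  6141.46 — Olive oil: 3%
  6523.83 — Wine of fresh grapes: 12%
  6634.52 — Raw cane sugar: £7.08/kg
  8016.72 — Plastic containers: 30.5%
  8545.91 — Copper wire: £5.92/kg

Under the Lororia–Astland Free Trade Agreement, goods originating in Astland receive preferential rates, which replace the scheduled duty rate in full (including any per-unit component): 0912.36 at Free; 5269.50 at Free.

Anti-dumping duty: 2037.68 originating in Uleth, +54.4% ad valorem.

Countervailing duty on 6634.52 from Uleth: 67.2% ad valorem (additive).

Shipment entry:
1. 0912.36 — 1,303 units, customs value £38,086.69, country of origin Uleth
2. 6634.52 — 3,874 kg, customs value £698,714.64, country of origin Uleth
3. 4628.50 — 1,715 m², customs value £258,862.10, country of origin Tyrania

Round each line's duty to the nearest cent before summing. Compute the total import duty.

Line 1 (0912.36, Uleth, 1,303 units, £38,086.69):
Base rate for 0912.36 is £3.24/unit.
0912.36 has an FTA preferential rate, but origin Uleth is not Astland; base rate stands.
Duty = 1,303 × £3.24 = £4,221.72.
Line 2 (6634.52, Uleth, 3,874 kg, £698,714.64):
Base rate for 6634.52 is £7.08/kg.
Additional duty on 6634.52 from Uleth: +67.2% ad valorem. Applied ad valorem rate = 67.2%.
Duty = £698,714.64 × 67.2% + 3,874 × £7.08 = £496,964.16.
Line 3 (4628.50, Tyrania, 1,715 m², £258,862.10):
Base rate for 4628.50 is 11% + £1.75/m².
Duty = £258,862.10 × 11% + 1,715 × £1.75 = £31,476.08.
Total = £4,221.72 + £496,964.16 + £31,476.08 = £532,661.96.

£532,661.96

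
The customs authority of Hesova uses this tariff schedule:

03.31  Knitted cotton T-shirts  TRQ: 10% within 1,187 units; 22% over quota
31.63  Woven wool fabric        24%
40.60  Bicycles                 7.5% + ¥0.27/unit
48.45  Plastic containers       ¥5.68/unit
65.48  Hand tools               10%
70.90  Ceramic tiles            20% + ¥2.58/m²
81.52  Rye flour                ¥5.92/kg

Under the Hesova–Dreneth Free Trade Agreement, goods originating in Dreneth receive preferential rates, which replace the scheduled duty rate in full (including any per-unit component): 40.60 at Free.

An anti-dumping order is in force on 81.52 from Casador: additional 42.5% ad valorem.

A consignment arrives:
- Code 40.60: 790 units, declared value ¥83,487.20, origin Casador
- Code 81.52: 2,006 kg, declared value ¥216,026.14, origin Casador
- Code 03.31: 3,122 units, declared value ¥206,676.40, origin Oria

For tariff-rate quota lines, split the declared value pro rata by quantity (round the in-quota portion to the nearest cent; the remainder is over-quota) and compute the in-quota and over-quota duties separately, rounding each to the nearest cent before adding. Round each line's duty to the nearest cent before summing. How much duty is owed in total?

¥146,200.75

Line 1 (40.60, Casador, 790 units, ¥83,487.20):
Base rate for 40.60 is 7.5% + ¥0.27/unit.
40.60 has an FTA preferential rate, but origin Casador is not Dreneth; base rate stands.
Duty = ¥83,487.20 × 7.5% + 790 × ¥0.27 = ¥6,474.84.
Line 2 (81.52, Casador, 2,006 kg, ¥216,026.14):
Base rate for 81.52 is ¥5.92/kg.
Additional duty on 81.52 from Casador: +42.5% ad valorem. Applied ad valorem rate = 42.5%.
Duty = ¥216,026.14 × 42.5% + 2,006 × ¥5.92 = ¥103,686.63.
Line 3 (03.31, Oria, 3,122 units, ¥206,676.40):
Code 03.31 is under a tariff-rate quota (threshold 1,187 units). In-quota: 1,187 units at 10%; over-quota: 1,935 units at 22%.
Pro-rata value split: in-quota = ¥206,676.40 × 1,187/3,122 = ¥78,579.40; over-quota = ¥206,676.40 − ¥78,579.40 = ¥128,097.00.
In-quota duty = ¥78,579.40 × 10% = ¥7,857.94. Over-quota duty = ¥128,097.00 × 22% = ¥28,181.34.
Line duty = ¥7,857.94 + ¥28,181.34 = ¥36,039.28.
Total = ¥6,474.84 + ¥103,686.63 + ¥36,039.28 = ¥146,200.75.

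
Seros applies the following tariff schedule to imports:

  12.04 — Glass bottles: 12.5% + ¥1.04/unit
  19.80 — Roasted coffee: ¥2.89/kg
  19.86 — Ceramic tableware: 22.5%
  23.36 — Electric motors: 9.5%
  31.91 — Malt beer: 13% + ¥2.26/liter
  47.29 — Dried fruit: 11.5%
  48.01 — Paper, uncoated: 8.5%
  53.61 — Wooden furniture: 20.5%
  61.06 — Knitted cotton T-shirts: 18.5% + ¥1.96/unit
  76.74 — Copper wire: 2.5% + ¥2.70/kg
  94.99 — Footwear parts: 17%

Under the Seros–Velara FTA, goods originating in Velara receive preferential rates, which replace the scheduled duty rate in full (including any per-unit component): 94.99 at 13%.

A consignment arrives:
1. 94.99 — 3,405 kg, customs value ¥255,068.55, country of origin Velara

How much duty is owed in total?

¥33,158.91

Line 1 (94.99, Velara, 3,405 kg, ¥255,068.55):
Base rate for 94.99 is 17%.
Origin Velara qualifies under the Seros–Velara agreement and 94.99 is covered: preferential rate 13% applies instead.
Duty = ¥255,068.55 × 13% = ¥33,158.91.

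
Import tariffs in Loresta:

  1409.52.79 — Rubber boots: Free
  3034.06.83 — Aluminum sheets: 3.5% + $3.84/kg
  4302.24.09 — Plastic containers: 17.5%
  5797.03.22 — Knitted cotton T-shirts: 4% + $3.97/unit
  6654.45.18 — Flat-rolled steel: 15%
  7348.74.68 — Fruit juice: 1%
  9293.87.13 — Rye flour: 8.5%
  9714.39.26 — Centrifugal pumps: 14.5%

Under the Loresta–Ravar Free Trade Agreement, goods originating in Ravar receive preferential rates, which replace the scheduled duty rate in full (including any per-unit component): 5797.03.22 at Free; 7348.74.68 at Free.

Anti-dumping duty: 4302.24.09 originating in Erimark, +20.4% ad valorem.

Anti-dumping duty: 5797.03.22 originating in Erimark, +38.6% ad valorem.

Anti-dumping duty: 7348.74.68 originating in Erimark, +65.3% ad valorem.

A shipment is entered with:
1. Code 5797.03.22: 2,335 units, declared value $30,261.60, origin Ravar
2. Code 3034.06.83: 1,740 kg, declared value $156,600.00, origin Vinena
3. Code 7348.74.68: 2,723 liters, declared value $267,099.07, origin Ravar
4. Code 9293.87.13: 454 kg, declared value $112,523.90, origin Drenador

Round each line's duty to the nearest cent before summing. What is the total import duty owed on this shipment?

Line 1 (5797.03.22, Ravar, 2,335 units, $30,261.60):
Base rate for 5797.03.22 is 4% + $3.97/unit.
Origin Ravar qualifies under the Loresta–Ravar agreement and 5797.03.22 is covered: preferential rate Free applies instead.
The additional-duty order on 5797.03.22 targets Erimark, not Ravar; it does not apply.
Duty = $30,261.60 × 0% = $0.00.
Line 2 (3034.06.83, Vinena, 1,740 kg, $156,600.00):
Base rate for 3034.06.83 is 3.5% + $3.84/kg.
Duty = $156,600.00 × 3.5% + 1,740 × $3.84 = $12,162.60.
Line 3 (7348.74.68, Ravar, 2,723 liters, $267,099.07):
Base rate for 7348.74.68 is 1%.
Origin Ravar qualifies under the Loresta–Ravar agreement and 7348.74.68 is covered: preferential rate Free applies instead.
The additional-duty order on 7348.74.68 targets Erimark, not Ravar; it does not apply.
Duty = $267,099.07 × 0% = $0.00.
Line 4 (9293.87.13, Drenador, 454 kg, $112,523.90):
Base rate for 9293.87.13 is 8.5%.
Duty = $112,523.90 × 8.5% = $9,564.53.
Total = $0.00 + $12,162.60 + $0.00 + $9,564.53 = $21,727.13.

$21,727.13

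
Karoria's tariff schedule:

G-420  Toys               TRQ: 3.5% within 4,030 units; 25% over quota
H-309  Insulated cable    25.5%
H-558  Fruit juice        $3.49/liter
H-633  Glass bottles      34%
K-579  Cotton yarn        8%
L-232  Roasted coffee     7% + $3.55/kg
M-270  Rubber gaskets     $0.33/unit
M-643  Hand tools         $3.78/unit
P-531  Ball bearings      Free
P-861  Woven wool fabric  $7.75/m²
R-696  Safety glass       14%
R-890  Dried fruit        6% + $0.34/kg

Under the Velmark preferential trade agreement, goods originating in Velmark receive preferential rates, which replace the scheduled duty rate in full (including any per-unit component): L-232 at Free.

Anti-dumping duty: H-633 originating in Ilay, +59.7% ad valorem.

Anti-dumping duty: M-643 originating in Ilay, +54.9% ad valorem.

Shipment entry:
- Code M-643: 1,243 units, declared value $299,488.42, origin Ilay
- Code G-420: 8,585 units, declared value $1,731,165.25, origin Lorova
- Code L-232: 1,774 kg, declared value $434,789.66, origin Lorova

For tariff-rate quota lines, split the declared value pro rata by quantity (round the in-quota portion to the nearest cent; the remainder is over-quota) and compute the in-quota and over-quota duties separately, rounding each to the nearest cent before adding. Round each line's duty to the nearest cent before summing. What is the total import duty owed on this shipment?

Line 1 (M-643, Ilay, 1,243 units, $299,488.42):
Base rate for M-643 is $3.78/unit.
Additional duty on M-643 from Ilay: +54.9% ad valorem. Applied ad valorem rate = 54.9%.
Duty = $299,488.42 × 54.9% + 1,243 × $3.78 = $169,117.68.
Line 2 (G-420, Lorova, 8,585 units, $1,731,165.25):
Code G-420 is under a tariff-rate quota (threshold 4,030 units). In-quota: 4,030 units at 3.5%; over-quota: 4,555 units at 25%.
Pro-rata value split: in-quota = $1,731,165.25 × 4,030/8,585 = $812,649.50; over-quota = $1,731,165.25 − $812,649.50 = $918,515.75.
In-quota duty = $812,649.50 × 3.5% = $28,442.73. Over-quota duty = $918,515.75 × 25% = $229,628.94.
Line duty = $28,442.73 + $229,628.94 = $258,071.67.
Line 3 (L-232, Lorova, 1,774 kg, $434,789.66):
Base rate for L-232 is 7% + $3.55/kg.
L-232 has an FTA preferential rate, but origin Lorova is not Velmark; base rate stands.
Duty = $434,789.66 × 7% + 1,774 × $3.55 = $36,732.98.
Total = $169,117.68 + $258,071.67 + $36,732.98 = $463,922.33.

$463,922.33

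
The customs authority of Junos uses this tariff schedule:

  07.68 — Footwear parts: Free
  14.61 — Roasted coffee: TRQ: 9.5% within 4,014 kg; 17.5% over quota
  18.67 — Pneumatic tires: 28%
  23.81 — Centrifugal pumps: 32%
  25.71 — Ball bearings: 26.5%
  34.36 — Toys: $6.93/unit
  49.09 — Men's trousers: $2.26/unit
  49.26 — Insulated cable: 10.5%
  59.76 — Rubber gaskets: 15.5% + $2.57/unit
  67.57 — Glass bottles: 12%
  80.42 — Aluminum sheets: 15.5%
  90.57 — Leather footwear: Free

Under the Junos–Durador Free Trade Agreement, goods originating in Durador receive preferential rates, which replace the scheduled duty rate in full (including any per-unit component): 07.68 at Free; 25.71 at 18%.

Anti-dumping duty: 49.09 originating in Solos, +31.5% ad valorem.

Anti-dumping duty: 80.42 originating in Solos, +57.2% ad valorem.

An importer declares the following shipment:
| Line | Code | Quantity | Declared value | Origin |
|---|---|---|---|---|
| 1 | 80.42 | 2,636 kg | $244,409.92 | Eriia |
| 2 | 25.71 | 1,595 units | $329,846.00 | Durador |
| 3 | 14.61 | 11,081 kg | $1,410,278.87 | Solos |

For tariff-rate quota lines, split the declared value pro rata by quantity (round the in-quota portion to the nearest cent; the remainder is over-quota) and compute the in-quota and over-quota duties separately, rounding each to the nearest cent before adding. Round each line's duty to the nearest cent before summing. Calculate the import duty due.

$303,185.68

Line 1 (80.42, Eriia, 2,636 kg, $244,409.92):
Base rate for 80.42 is 15.5%.
The additional-duty order on 80.42 targets Solos, not Eriia; it does not apply.
Duty = $244,409.92 × 15.5% = $37,883.54.
Line 2 (25.71, Durador, 1,595 units, $329,846.00):
Base rate for 25.71 is 26.5%.
Origin Durador qualifies under the Junos–Durador agreement and 25.71 is covered: preferential rate 18% applies instead.
Duty = $329,846.00 × 18% = $59,372.28.
Line 3 (14.61, Solos, 11,081 kg, $1,410,278.87):
Code 14.61 is under a tariff-rate quota (threshold 4,014 kg). In-quota: 4,014 kg at 9.5%; over-quota: 7,067 kg at 17.5%.
Pro-rata value split: in-quota = $1,410,278.87 × 4,014/11,081 = $510,861.78; over-quota = $1,410,278.87 − $510,861.78 = $899,417.09.
In-quota duty = $510,861.78 × 9.5% = $48,531.87. Over-quota duty = $899,417.09 × 17.5% = $157,397.99.
Line duty = $48,531.87 + $157,397.99 = $205,929.86.
Total = $37,883.54 + $59,372.28 + $205,929.86 = $303,185.68.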